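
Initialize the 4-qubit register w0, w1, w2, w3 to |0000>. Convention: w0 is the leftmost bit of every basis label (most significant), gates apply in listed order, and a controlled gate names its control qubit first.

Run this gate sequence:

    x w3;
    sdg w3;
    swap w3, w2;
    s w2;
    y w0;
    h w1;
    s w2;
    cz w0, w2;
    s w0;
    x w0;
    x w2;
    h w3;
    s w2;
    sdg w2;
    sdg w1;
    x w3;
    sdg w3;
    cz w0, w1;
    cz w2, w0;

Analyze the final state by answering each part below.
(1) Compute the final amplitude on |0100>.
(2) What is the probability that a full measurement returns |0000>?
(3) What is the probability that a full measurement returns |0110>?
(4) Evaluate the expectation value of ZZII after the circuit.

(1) The final state's coefficient on |0100> equals 1/2. Key observation: the block from step 13 through step 14 cancels to the identity and can be dropped.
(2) A full measurement returns |0000> with probability 1/4.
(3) The probability of measuring |0110> is 0.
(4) In the final state, ZZII has expectation 0.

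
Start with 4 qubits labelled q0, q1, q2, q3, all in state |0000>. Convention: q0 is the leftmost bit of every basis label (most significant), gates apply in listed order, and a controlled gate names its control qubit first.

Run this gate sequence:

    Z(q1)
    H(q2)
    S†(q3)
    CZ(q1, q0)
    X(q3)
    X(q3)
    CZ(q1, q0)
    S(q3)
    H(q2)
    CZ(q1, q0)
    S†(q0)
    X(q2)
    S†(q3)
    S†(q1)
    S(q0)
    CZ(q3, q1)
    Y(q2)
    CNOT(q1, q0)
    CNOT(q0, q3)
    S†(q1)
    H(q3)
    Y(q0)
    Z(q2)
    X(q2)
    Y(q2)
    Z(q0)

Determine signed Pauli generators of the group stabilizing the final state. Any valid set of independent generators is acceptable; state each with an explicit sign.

One valid set of independent stabilizer generators is +IIIX, -ZIII, +IZII, +IIZI (any independent generating set of the same group is equally correct). Key observation: the block from step 2 through step 9 cancels to the identity and can be dropped.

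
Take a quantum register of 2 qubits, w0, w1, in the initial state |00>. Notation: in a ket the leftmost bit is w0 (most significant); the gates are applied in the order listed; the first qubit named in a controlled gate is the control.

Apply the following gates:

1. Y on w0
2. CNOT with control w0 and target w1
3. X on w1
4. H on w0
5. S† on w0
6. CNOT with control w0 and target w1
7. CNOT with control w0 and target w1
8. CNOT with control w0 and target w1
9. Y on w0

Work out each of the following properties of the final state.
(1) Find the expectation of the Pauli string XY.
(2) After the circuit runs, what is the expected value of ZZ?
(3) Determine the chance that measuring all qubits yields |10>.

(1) The expectation value of XY is -1.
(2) The observable ZZ averages to -1.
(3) A full measurement returns |10> with probability 1/2.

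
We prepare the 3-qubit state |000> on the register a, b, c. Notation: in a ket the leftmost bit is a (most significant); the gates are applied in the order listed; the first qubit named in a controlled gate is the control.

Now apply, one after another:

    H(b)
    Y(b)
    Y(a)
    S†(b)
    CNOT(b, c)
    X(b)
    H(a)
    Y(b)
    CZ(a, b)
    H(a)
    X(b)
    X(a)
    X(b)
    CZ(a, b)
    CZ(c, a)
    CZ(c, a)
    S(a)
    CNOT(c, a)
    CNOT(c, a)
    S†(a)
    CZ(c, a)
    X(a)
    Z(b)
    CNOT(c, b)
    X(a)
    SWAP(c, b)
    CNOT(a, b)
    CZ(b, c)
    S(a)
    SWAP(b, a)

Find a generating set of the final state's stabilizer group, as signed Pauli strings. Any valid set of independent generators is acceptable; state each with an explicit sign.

The stabilizer group can be generated by -IXI, +ZII, +IIZ, among other valid generating sets. Key observation: gates 16-21 undo each other exactly, leaving only the rest of the circuit to track.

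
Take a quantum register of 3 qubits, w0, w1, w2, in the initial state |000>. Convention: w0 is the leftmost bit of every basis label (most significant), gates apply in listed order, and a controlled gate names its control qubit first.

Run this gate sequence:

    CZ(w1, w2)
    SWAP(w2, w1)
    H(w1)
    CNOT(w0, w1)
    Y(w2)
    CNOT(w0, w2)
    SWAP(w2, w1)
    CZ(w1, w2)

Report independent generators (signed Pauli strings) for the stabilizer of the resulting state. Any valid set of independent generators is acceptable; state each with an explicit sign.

The stabilizer group can be generated by -IIX, +ZII, -IZI, among other valid generating sets.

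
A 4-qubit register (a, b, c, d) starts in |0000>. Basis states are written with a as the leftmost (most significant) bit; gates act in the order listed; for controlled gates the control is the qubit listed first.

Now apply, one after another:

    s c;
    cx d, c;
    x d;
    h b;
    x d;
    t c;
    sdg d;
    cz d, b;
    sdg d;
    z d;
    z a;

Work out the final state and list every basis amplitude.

After the circuit, the state carries amplitude sqrt(2)/2 on |0000>, sqrt(2)/2 on |0100>, and 0 on every other basis state.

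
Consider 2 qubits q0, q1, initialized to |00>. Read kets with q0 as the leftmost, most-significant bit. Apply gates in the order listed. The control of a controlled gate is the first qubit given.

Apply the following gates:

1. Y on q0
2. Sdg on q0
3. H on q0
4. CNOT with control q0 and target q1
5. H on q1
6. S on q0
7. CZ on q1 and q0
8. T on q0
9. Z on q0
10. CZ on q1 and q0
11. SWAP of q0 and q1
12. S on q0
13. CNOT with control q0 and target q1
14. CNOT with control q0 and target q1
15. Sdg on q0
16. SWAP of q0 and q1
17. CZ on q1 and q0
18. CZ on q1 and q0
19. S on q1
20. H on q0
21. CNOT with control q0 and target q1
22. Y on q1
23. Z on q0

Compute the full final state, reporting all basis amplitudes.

The resulting statevector has amplitude sqrt(2)*(1 - exp(3*I*pi/4))/4 on |00>, sqrt(2)*(-exp(I*pi/4) + I)/4 on |01>, sqrt(2)*(exp(I*pi/4) + I)/4 on |10>, sqrt(2)*(1 + exp(3*I*pi/4))/4 on |11>. Key observation: steps 10-17 multiply out to the identity, so the circuit reduces to the remaining gates.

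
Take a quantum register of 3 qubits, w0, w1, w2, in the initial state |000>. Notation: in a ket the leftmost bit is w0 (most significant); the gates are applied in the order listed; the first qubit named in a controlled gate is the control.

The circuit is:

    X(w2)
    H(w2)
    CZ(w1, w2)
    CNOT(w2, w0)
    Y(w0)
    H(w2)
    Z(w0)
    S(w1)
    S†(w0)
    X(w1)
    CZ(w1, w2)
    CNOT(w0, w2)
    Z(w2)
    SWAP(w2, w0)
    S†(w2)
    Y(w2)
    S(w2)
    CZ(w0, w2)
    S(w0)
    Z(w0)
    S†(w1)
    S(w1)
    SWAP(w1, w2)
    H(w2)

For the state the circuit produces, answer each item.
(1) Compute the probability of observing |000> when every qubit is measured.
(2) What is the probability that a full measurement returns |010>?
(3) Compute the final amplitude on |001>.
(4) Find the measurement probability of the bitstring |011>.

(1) Outcome |000> occurs with probability 1/8.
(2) The probability of measuring |010> is 1/8.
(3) The amplitude on |001> is sqrt(2)/4.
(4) The probability of measuring |011> is 1/8.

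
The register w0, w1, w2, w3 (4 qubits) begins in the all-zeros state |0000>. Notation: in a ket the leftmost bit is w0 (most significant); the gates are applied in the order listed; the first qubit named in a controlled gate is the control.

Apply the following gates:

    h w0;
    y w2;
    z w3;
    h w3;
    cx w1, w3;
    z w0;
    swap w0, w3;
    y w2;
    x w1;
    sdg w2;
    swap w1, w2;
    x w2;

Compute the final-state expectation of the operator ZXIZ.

The expectation value of ZXIZ is 0.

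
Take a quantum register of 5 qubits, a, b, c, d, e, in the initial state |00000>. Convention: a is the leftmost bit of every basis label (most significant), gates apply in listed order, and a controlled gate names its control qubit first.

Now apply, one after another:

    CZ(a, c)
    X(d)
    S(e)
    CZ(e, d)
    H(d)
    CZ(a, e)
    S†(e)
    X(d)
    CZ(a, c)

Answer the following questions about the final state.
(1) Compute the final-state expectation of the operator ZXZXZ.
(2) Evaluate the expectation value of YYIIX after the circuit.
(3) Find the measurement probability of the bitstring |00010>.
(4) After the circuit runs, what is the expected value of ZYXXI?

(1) The expectation value of ZXZXZ is 0.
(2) The expectation value of YYIIX is 0.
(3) The probability of measuring |00010> is 1/2.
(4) The observable ZYXXI averages to 0.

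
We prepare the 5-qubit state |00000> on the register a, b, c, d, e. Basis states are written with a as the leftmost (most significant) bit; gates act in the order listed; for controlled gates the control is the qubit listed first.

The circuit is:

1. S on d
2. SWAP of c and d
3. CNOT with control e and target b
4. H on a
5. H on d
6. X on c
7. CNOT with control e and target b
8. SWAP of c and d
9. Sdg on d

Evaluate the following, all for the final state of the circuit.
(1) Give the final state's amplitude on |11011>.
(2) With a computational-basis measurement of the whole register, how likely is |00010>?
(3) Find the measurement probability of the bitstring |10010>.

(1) The amplitude on |11011> is 0.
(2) A full measurement returns |00010> with probability 1/4.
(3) A full measurement returns |10010> with probability 1/4.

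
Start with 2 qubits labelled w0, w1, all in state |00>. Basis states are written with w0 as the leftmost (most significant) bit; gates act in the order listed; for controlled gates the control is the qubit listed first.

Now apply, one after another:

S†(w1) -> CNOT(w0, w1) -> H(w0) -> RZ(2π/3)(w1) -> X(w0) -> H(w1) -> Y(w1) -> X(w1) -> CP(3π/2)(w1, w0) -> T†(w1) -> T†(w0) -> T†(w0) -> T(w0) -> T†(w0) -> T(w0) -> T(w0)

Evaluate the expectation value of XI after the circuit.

The expectation value of XI is 1/2.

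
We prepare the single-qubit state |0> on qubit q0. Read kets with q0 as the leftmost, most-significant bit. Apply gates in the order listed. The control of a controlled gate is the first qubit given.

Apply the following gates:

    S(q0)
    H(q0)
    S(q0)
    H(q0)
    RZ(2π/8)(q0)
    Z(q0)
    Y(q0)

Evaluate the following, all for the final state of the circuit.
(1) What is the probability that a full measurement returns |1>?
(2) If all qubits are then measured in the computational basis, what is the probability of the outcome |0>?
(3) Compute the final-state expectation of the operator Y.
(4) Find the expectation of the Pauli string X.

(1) Outcome |1> occurs with probability 1/2.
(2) The probability of measuring |0> is 1/2.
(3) The observable Y averages to sqrt(2)/2.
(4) The expectation value of X is sqrt(2)/2.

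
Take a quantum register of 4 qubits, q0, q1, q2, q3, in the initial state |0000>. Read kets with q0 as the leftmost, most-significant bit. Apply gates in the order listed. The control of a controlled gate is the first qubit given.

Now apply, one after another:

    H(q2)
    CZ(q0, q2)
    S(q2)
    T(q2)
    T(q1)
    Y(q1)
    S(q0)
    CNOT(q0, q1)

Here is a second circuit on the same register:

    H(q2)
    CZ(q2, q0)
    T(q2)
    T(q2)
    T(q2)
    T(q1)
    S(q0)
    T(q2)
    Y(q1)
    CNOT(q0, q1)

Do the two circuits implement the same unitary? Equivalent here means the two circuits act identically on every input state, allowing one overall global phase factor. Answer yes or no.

No: there is an input state on which the two circuits produce genuinely different outputs (not merely differing by a phase).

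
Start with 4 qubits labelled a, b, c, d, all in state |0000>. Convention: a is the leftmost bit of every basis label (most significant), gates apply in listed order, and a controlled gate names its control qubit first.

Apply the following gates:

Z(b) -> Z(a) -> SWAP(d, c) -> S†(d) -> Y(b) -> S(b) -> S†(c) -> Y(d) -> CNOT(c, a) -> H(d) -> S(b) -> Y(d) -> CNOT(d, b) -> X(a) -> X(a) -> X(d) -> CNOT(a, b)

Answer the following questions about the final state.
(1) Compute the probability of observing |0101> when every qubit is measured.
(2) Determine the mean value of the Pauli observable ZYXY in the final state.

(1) A full measurement returns |0101> with probability 1/2.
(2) The expectation value of ZYXY is 0.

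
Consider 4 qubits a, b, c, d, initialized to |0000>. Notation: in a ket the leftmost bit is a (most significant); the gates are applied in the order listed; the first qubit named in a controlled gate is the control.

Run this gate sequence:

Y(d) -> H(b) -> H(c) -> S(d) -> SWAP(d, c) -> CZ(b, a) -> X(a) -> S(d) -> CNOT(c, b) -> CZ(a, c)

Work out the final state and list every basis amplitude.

The resulting statevector has amplitude 1/2 on |1010>, I/2 on |1011>, 1/2 on |1110>, I/2 on |1111>, and 0 on every other basis state.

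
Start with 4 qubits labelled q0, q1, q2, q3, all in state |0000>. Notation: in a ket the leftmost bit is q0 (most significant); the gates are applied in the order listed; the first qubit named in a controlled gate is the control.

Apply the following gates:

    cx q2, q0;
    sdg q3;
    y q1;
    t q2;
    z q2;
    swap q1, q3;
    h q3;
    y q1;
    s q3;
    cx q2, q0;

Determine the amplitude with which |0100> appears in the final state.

The final state's coefficient on |0100> equals -sqrt(2)/2.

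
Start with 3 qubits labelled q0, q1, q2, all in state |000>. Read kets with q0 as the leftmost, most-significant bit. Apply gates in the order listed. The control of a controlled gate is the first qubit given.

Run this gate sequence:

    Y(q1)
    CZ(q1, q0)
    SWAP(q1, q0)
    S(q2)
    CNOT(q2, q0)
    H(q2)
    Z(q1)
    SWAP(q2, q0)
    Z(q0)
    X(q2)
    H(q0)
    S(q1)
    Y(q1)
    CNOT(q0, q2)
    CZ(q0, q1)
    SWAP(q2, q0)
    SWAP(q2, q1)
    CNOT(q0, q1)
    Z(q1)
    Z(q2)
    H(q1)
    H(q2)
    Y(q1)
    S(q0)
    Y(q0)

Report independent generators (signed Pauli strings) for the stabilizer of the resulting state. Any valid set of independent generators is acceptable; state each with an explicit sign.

The stabilizer group can be generated by -IXI, -IIX, +ZII, among other valid generating sets.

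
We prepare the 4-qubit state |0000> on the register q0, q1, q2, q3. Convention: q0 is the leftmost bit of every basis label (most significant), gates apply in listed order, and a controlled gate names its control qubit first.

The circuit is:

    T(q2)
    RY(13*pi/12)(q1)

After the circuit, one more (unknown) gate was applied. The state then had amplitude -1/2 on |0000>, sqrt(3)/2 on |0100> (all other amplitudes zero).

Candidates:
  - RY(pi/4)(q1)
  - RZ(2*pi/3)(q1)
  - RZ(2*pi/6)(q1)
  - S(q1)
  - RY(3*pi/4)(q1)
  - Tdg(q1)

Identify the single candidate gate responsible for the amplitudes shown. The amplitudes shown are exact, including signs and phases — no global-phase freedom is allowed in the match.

It was RY(pi/4)(q1) that produced the state shown.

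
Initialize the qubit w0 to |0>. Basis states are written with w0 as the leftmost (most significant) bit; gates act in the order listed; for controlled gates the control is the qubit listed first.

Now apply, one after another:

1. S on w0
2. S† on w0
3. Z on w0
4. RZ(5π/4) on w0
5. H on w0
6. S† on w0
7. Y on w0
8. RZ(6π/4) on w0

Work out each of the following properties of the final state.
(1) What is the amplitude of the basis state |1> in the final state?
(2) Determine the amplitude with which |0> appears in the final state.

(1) |1> carries amplitude sqrt(2)*exp(5*I*pi/8)/2 in the final state. Key observation: steps 1-2 multiply out to the identity, so the circuit reduces to the remaining gates.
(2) The final state's coefficient on |0> equals -sqrt(2)*exp(5*I*pi/8)/2.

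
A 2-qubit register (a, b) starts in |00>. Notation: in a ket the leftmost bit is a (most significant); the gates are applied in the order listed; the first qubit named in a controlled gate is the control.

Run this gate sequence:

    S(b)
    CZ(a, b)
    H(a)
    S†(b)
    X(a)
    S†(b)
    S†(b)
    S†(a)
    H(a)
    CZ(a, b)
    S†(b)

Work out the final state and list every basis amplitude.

The resulting statevector has amplitude 1/2 - I/2 on |00>, 0 on |01>, 1/2 + I/2 on |10>, 0 on |11>.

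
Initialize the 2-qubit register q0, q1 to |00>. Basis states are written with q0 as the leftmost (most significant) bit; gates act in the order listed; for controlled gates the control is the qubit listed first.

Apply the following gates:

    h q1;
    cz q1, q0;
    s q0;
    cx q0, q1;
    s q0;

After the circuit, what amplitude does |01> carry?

|01> carries amplitude sqrt(2)/2 in the final state.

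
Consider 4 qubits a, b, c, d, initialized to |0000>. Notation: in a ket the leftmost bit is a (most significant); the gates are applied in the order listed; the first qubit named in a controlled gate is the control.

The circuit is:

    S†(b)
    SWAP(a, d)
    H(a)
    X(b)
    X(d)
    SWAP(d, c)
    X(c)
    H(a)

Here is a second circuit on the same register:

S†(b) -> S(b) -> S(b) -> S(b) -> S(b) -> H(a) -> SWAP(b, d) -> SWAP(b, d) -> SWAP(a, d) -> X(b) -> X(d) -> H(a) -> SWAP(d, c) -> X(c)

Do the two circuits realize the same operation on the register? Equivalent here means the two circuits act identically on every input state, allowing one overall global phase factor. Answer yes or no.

No — the two circuits implement different unitaries, even allowing a global phase.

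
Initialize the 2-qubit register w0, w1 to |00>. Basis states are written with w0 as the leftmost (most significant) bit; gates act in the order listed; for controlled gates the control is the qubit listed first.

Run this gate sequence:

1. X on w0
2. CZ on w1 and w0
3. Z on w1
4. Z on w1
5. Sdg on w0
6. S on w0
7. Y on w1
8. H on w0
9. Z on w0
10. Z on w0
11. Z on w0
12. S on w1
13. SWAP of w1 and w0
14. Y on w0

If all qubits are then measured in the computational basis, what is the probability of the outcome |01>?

Outcome |01> occurs with probability 1/2.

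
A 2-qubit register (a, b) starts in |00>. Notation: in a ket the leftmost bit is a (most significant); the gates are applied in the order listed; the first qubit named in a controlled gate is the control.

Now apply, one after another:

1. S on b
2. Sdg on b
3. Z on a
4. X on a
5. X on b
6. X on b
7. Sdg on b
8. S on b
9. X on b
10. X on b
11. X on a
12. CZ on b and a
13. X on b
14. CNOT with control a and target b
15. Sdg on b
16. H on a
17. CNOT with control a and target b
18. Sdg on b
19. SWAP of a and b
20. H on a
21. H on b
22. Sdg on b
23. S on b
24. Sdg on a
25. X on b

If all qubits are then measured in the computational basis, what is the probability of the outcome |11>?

The probability of measuring |11> is 1/4.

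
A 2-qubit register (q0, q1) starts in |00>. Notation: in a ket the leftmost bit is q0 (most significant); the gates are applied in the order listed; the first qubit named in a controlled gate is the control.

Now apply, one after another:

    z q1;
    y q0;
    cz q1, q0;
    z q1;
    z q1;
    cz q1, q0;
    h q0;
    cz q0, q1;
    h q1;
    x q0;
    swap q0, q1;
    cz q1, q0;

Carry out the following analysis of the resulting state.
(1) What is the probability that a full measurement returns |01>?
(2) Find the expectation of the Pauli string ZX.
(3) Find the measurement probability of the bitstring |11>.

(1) The probability of measuring |01> is 1/4. Key observation: the block from step 3 through step 6 cancels to the identity and can be dropped.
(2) The observable ZX averages to -1.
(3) Outcome |11> occurs with probability 1/4.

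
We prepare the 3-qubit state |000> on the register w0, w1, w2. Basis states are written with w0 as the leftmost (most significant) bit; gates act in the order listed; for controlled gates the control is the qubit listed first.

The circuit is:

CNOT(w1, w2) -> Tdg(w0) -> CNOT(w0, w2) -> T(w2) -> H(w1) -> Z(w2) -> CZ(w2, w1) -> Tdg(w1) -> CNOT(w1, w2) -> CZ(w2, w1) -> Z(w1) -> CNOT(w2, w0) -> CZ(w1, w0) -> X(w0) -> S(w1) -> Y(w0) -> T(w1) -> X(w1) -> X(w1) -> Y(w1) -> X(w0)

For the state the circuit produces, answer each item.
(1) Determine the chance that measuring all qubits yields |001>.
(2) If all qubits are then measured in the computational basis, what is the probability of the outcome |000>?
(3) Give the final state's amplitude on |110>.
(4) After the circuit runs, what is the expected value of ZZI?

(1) The probability of measuring |001> is 1/2.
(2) The probability of measuring |000> is 0.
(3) The final state's coefficient on |110> equals sqrt(2)/2.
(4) In the final state, ZZI has expectation 1.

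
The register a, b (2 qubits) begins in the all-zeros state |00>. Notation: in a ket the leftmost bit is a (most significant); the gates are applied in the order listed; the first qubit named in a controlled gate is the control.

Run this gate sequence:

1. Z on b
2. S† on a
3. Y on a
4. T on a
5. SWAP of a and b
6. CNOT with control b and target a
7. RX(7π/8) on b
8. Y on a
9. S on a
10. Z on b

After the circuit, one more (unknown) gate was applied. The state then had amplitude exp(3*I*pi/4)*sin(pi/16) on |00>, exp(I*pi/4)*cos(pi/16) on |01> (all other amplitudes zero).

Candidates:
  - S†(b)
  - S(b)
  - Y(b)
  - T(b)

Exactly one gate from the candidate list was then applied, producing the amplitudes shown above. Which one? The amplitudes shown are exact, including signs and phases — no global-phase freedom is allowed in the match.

The unique candidate consistent with the amplitudes is Y(b).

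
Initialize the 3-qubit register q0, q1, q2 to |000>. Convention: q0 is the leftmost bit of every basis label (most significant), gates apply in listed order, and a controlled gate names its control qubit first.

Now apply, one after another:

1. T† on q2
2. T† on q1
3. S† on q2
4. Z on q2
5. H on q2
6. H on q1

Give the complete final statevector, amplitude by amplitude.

The resulting statevector has amplitude 1/2 on |000>, 1/2 on |001>, 1/2 on |010>, 1/2 on |011>, 0 on |100>, 0 on |101>, 0 on |110>, 0 on |111>.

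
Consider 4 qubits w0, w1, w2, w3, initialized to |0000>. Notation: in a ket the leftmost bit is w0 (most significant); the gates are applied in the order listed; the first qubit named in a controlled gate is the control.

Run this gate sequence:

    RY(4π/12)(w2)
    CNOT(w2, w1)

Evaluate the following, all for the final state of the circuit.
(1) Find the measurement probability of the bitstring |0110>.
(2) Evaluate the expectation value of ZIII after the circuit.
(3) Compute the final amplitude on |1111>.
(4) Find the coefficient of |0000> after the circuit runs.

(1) The probability of measuring |0110> is 1/4.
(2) The observable ZIII averages to 1.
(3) The final state's coefficient on |1111> equals 0.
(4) The final state's coefficient on |0000> equals sqrt(3)/2.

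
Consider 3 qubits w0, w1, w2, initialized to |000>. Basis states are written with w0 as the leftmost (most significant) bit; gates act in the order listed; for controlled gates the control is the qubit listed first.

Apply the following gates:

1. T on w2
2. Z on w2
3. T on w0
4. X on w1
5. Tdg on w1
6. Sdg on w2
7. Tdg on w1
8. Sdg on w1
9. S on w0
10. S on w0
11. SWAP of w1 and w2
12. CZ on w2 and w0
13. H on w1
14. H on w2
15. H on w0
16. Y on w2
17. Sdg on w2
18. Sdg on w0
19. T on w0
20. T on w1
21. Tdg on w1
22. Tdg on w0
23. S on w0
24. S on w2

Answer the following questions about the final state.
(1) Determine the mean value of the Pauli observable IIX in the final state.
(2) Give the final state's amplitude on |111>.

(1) The expectation value of IIX is 1. Key observation: gates 17-24 undo each other exactly, leaving only the rest of the circuit to track.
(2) The amplitude on |111> is -sqrt(2)*I/4.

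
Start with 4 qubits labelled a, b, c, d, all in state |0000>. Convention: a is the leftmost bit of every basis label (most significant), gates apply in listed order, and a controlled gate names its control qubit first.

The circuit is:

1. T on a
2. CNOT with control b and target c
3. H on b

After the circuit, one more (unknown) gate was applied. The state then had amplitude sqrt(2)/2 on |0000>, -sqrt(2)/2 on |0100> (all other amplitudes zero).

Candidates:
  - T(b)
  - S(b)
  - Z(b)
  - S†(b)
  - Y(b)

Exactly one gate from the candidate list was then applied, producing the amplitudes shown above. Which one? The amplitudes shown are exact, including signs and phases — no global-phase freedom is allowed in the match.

The unique candidate consistent with the amplitudes is Z(b).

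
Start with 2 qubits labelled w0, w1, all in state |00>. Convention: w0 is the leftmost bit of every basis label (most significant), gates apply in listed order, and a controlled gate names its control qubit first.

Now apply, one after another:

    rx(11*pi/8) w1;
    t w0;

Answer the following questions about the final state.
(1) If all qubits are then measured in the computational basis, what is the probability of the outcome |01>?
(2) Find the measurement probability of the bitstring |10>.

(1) A full measurement returns |01> with probability sin(5*pi/16)**2.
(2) A full measurement returns |10> with probability 0.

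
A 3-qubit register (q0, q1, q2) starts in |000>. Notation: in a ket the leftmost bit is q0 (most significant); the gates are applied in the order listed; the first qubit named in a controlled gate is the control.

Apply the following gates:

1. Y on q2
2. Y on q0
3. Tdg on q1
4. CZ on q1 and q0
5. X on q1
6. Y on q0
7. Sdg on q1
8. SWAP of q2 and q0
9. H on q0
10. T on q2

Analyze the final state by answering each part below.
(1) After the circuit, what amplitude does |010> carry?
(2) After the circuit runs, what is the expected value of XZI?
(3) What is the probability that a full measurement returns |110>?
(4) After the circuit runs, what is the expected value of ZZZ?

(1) The amplitude on |010> is sqrt(2)/2.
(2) In the final state, XZI has expectation 1.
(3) A full measurement returns |110> with probability 1/2.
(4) The expectation value of ZZZ is 0.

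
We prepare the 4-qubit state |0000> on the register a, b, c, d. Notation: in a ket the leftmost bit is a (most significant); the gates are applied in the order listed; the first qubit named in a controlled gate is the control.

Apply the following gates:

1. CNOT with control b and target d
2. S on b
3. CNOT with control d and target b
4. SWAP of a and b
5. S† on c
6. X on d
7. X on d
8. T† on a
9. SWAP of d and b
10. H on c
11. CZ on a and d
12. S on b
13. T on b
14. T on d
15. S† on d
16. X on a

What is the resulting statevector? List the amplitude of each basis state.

After the circuit, the state carries amplitude sqrt(2)/2 on |1000>, sqrt(2)/2 on |1010>, and 0 on every other basis state.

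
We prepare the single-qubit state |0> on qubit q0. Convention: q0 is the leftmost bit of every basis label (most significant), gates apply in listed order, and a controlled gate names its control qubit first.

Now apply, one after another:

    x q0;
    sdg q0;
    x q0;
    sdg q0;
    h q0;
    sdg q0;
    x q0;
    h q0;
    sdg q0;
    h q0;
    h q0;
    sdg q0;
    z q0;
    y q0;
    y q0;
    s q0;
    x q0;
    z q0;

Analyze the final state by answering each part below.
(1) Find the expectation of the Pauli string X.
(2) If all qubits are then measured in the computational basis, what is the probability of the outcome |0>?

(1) The observable X averages to -1.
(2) Outcome |0> occurs with probability 1/2.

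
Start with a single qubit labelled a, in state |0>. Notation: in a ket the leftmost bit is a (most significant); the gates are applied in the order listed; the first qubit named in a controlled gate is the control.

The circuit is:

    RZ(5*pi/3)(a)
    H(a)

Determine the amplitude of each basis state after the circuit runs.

After the circuit, the state carries amplitude -sqrt(2)*exp(I*pi/6)/2 on |0>, -sqrt(2)*exp(I*pi/6)/2 on |1>.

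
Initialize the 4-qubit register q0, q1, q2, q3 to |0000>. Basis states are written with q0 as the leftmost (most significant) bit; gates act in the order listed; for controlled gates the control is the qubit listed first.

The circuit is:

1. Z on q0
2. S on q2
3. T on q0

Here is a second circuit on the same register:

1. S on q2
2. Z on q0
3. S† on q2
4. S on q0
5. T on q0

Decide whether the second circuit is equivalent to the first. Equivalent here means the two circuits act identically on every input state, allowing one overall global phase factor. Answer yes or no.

No: there is an input state on which the two circuits produce genuinely different outputs (not merely differing by a phase).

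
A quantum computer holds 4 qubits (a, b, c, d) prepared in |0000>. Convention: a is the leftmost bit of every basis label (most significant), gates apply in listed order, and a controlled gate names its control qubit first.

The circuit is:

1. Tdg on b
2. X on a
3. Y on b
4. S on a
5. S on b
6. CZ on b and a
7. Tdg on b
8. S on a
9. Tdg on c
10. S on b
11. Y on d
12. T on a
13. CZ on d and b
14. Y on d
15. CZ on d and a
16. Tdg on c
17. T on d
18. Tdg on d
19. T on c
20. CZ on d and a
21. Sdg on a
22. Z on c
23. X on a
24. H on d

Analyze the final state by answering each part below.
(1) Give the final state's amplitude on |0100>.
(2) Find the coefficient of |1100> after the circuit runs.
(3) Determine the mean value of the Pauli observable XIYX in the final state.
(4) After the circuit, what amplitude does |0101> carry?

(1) The amplitude on |0100> is sqrt(2)/2. Key observation: the block from step 15 through step 20 cancels to the identity and can be dropped.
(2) |1100> carries amplitude 0 in the final state.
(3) The expectation value of XIYX is 0.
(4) The amplitude on |0101> is sqrt(2)/2.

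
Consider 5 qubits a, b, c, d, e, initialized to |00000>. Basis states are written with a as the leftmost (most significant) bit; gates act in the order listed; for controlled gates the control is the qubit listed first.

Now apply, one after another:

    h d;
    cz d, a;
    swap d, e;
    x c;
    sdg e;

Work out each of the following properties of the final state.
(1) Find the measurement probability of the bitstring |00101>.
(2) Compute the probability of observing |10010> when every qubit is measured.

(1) Outcome |00101> occurs with probability 1/2.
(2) A full measurement returns |10010> with probability 0.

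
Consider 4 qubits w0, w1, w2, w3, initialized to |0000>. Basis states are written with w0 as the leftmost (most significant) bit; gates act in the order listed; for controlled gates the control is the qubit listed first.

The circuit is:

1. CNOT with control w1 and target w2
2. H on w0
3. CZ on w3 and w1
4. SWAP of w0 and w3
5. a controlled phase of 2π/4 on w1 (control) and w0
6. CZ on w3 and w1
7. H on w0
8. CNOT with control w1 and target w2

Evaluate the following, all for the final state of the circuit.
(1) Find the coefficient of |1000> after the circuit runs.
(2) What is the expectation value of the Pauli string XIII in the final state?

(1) |1000> carries amplitude 1/2 in the final state.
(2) The observable XIII averages to 1.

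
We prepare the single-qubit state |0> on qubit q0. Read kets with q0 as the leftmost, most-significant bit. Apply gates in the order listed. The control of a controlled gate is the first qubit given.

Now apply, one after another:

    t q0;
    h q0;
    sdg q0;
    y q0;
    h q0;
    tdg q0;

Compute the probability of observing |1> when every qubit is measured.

The probability of measuring |1> is 1/2.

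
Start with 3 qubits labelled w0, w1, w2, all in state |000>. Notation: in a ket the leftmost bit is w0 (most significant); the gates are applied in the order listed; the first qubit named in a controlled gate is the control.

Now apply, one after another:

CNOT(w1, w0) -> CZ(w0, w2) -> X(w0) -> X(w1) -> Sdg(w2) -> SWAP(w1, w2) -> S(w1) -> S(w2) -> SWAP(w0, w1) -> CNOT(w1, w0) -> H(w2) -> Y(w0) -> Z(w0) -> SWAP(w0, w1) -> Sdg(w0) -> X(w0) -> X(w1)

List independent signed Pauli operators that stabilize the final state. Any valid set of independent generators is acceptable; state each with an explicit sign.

One valid set of independent stabilizer generators is -IIX, +ZII, -IZI (any independent generating set of the same group is equally correct).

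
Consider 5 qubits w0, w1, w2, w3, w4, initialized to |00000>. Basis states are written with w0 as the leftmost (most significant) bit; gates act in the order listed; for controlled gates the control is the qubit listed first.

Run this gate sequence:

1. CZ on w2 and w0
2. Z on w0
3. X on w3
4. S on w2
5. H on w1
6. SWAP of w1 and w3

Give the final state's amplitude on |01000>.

The amplitude on |01000> is sqrt(2)/2.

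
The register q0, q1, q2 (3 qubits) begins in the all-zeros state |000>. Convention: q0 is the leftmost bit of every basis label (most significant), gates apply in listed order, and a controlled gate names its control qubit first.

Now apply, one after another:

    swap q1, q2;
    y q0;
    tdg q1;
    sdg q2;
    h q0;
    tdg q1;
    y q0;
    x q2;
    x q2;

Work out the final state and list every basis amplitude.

The final amplitudes are -sqrt(2)/2 on |000>, -sqrt(2)/2 on |100>, and 0 on every other basis state. Key observation: steps 8-9 multiply out to the identity, so the circuit reduces to the remaining gates.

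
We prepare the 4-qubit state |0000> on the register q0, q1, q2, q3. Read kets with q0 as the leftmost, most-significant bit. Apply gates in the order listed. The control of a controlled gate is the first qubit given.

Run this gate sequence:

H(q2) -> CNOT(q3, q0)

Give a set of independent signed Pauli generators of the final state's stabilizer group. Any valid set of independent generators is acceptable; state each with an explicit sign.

The final state is stabilized by the group generated by +IIXI, +ZIII, +IZII, +IIIZ; other independent generating sets are equally valid.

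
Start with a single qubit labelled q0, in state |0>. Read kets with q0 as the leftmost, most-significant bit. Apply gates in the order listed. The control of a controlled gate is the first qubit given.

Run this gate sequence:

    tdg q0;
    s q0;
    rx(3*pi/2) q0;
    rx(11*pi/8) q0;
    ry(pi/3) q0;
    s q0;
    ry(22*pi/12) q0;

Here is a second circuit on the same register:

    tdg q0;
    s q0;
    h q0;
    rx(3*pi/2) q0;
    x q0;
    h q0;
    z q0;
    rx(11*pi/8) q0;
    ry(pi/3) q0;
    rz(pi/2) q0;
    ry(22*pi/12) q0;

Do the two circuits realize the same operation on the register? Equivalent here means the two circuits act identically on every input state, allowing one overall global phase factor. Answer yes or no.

No: there is an input state on which the two circuits produce genuinely different outputs (not merely differing by a phase).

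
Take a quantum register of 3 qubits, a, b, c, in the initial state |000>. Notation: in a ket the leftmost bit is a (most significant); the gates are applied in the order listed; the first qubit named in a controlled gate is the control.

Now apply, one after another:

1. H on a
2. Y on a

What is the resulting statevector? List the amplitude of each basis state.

The final amplitudes are -sqrt(2)*I/2 on |000>, sqrt(2)*I/2 on |100>, and 0 on every other basis state.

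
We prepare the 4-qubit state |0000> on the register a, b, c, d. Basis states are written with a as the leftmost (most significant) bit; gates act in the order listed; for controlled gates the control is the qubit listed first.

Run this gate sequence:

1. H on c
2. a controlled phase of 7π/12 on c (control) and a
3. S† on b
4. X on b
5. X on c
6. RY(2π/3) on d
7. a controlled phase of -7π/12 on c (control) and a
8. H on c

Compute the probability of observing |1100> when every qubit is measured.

Outcome |1100> occurs with probability 0.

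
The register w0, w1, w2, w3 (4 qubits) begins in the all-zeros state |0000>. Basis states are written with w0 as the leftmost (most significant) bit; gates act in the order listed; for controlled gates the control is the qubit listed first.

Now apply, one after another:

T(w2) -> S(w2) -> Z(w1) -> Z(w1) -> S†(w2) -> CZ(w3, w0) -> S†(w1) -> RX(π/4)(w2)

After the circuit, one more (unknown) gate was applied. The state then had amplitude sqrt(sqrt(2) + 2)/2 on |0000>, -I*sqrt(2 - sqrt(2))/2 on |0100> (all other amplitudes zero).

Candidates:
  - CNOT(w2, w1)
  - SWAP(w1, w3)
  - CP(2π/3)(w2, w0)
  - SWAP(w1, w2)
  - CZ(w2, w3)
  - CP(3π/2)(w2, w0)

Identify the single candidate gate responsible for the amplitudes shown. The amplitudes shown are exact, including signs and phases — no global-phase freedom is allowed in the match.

The unique candidate consistent with the amplitudes is SWAP(w1, w2). Key observation: the block from step 2 through step 5 cancels to the identity and can be dropped.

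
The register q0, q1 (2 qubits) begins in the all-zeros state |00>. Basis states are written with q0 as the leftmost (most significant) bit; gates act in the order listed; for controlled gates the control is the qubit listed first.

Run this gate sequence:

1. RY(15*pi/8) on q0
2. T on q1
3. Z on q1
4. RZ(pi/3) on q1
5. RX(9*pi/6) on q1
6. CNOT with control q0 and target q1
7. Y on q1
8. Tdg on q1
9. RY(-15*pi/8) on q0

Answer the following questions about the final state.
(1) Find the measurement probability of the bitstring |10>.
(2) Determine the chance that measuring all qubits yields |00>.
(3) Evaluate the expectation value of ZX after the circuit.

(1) A full measurement returns |10> with probability 1/8 - sqrt(2)/16.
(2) A full measurement returns |00> with probability sqrt(2)/16 + 3/8.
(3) The observable ZX averages to -sqrt(2)/4 + 1/4 + sqrt(2*sqrt(2) + 4)/4.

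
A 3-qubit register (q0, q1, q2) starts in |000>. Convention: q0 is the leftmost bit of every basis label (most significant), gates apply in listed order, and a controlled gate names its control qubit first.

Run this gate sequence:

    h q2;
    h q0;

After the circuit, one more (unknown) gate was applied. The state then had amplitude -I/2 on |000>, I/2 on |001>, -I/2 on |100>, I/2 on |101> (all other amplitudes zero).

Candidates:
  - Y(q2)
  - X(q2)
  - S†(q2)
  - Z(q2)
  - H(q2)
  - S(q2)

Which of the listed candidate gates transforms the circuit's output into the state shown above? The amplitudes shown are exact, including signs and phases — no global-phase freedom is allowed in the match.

It was Y(q2) that produced the state shown.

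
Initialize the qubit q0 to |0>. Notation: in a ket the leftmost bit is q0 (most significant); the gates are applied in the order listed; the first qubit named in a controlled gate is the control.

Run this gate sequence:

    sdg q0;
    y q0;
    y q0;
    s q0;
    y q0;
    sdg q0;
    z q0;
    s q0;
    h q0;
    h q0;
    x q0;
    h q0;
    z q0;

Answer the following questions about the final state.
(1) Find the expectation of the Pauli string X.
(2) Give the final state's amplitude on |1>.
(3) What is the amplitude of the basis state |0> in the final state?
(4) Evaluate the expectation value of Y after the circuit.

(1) The expectation value of X is -1. Key observation: steps 10-13 multiply out to the identity, so the circuit reduces to the remaining gates.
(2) |1> carries amplitude sqrt(2)*I/2 in the final state.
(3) The amplitude on |0> is -sqrt(2)*I/2.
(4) In the final state, Y has expectation 0.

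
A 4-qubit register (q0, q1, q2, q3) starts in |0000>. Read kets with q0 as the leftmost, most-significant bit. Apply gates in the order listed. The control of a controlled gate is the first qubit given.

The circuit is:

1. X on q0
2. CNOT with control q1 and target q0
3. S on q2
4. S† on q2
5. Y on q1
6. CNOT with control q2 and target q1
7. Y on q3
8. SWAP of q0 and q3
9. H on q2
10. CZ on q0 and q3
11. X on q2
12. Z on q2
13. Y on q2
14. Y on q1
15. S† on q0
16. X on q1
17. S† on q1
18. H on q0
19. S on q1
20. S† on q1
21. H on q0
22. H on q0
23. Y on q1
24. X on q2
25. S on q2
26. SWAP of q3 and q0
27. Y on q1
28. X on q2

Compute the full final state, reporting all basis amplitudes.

The resulting statevector has amplitude -I/2 on |1100>, I/2 on |1101>, -1/2 on |1110>, 1/2 on |1111>, and 0 on every other basis state. Key observation: gates 18-21 undo each other exactly, leaving only the rest of the circuit to track.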